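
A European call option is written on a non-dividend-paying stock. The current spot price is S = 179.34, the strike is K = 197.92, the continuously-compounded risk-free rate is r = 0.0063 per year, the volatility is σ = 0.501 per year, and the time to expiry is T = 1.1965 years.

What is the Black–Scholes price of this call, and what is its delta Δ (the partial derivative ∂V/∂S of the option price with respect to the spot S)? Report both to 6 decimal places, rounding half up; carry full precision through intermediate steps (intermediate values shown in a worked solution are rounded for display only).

σ√T = 0.501·√1.1965 = 0.548017
d₁ = (ln(S/K) + (r+σ²/2)T) / (σ√T) = (ln(179.34/197.92) + (0.0063+0.501²/2)·1.1965) / 0.548017 = (-0.098579 + 0.157699) / 0.548017 = 0.107880
d₂ = d₁ − σ√T = 0.107880 − 0.548017 = -0.440138
e^{−rT} = e^{−0.0063·1.1965} = 0.992490
N(d₁) = 0.542954,  N(d₂) = 0.329919
Call price V = S·N(d₁) − K·e^{−rT}·N(d₂) = 97.373439 − 64.807162 = 32.566277
Δ = N(d₁) = 0.542954

price = 32.566277
Δ = 0.542954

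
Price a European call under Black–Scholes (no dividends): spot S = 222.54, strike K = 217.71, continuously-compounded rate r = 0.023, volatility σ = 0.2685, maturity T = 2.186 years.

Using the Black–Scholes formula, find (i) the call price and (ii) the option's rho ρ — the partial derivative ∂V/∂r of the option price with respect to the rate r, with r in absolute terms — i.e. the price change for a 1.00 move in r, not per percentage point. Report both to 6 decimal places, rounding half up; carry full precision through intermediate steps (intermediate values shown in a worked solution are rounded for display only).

σ√T = 0.2685·√2.186 = 0.396981
d₁ = (ln(S/K) + (r+σ²/2)T) / (σ√T) = (ln(222.54/217.71) + (0.023+0.2685²/2)·2.186) / 0.396981 = (0.021943 + 0.129075) / 0.396981 = 0.380416
d₂ = d₁ − σ√T = 0.380416 − 0.396981 = -0.016565
e^{−rT} = e^{−0.023·2.186} = 0.950965
N(d₁) = 0.648182,  N(d₂) = 0.493392
Call price V = S·N(d₁) − K·e^{−rT}·N(d₂) = 144.246348 − 102.149200 = 42.097148
ρ = K·T·e^{−rT}·N(d₂) = 223.298151

price = 42.097148
ρ = 223.298151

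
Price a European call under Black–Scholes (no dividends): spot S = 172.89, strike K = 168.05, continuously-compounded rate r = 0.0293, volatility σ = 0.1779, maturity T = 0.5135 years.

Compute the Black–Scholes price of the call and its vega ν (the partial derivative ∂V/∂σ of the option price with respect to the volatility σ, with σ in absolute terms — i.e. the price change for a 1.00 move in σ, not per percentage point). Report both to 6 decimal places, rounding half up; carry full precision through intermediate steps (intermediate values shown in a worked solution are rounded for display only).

σ√T = 0.1779·√0.5135 = 0.127481
d₁ = (ln(S/K) + (r+σ²/2)T) / (σ√T) = (ln(172.89/168.05) + (0.0293+0.1779²/2)·0.5135) / 0.127481 = (0.028394 + 0.023171) / 0.127481 = 0.404493
d₂ = d₁ − σ√T = 0.404493 − 0.127481 = 0.277012
e^{−rT} = e^{−0.0293·0.5135} = 0.985067
N(d₁) = 0.657075,  N(d₂) = 0.609115
Call price V = S·N(d₁) − K·e^{−rT}·N(d₂) = 113.601689 − 100.833139 = 12.768550
φ(d₁) = (1/√(2π))·e^{−d₁²/2} = 0.367605
ν = S·φ(d₁)·√T = 45.543004

price = 12.768550
ν = 45.543004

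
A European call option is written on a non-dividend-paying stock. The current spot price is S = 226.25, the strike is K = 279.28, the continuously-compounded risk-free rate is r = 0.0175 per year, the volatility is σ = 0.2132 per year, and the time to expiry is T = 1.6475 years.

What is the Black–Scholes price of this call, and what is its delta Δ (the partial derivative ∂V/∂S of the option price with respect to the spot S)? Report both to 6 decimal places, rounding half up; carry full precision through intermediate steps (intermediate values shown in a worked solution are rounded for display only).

σ√T = 0.2132·√1.6475 = 0.273653
d₁ = (ln(S/K) + (r+σ²/2)T) / (σ√T) = (ln(226.25/279.28) + (0.0175+0.2132²/2)·1.6475) / 0.273653 = (-0.210574 + 0.066274) / 0.273653 = -0.527311
d₂ = d₁ − σ√T = -0.527311 − 0.273653 = -0.800964
e^{−rT} = e^{−0.0175·1.6475} = 0.971580
N(d₁) = 0.298989,  N(d₂) = 0.211576
Call price V = S·N(d₁) − K·e^{−rT}·N(d₂) = 67.646231 − 57.409753 = 10.236478
Δ = N(d₁) = 0.298989

price = 10.236478
Δ = 0.298989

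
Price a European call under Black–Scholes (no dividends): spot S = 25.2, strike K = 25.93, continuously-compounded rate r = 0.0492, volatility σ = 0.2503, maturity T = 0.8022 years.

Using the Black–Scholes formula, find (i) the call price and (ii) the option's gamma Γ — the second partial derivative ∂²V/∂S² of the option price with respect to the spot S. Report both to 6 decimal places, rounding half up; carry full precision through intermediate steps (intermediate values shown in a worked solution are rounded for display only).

price = 2.376249
Γ = 0.069710

σ√T = 0.2503·√0.8022 = 0.224183
d₁ = (ln(S/K) + (r+σ²/2)T) / (σ√T) = (ln(25.2/25.93) + (0.0492+0.2503²/2)·0.8022) / 0.224183 = (-0.028557 + 0.064597) / 0.224183 = 0.160764
d₂ = d₁ − σ√T = 0.160764 − 0.224183 = -0.063418
e^{−rT} = e^{−0.0492·0.8022} = 0.961300
N(d₁) = 0.563860,  N(d₂) = 0.474717
Call price V = S·N(d₁) − K·e^{−rT}·N(d₂) = 14.209284 − 11.833035 = 2.376249
φ(d₁) = (1/√(2π))·e^{−d₁²/2} = 0.393820
Γ = φ(d₁) / (S·σ·√T) = 0.069710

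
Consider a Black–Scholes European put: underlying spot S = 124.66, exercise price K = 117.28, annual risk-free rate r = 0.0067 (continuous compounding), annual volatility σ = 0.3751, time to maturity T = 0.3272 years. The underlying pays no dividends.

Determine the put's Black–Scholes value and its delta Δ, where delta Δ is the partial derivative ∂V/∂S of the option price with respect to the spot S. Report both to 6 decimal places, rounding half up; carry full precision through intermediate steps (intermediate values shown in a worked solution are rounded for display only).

σ√T = 0.3751·√0.3272 = 0.214562
d₁ = (ln(S/K) + (r+σ²/2)T) / (σ√T) = (ln(124.66/117.28) + (0.0067+0.3751²/2)·0.3272) / 0.214562 = (0.061026 + 0.025211) / 0.214562 = 0.401918
d₂ = d₁ − σ√T = 0.401918 − 0.214562 = 0.187356
e^{−rT} = e^{−0.0067·0.3272} = 0.997810
N(−d₁) = 0.343872,  N(−d₂) = 0.425691
Put price V = K·e^{−rT}·N(−d₂) − S·N(−d₁) = 49.815695 − 42.867097 = 6.948598
Δ = −N(−d₁) = -0.343872

price = 6.948598
Δ = -0.343872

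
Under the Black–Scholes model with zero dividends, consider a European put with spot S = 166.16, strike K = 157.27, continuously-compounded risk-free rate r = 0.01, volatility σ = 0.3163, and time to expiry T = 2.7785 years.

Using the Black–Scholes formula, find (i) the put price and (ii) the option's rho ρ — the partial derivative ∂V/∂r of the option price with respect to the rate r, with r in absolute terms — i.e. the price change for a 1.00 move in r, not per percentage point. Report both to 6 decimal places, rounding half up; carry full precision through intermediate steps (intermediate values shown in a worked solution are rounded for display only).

σ√T = 0.3163·√2.7785 = 0.527235
d₁ = (ln(S/K) + (r+σ²/2)T) / (σ√T) = (ln(166.16/157.27) + (0.01+0.3163²/2)·2.7785) / 0.527235 = (0.054987 + 0.166773) / 0.527235 = 0.420610
d₂ = d₁ − σ√T = 0.420610 − 0.527235 = -0.106625
e^{−rT} = e^{−0.01·2.7785} = 0.972597
N(−d₁) = 0.337020,  N(−d₂) = 0.542457
Put price V = K·e^{−rT}·N(−d₂) − S·N(−d₁) = 82.974394 − 55.999213 = 26.975181
ρ = −K·T·e^{−rT}·N(−d₂) = -230.544353

price = 26.975181
ρ = -230.544353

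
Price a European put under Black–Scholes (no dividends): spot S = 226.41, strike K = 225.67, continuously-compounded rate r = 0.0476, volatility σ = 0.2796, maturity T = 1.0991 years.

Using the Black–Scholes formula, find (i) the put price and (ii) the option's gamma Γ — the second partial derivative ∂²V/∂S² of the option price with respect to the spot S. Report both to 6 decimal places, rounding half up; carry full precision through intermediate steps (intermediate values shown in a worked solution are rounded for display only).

σ√T = 0.2796·√1.0991 = 0.293127
d₁ = (ln(S/K) + (r+σ²/2)T) / (σ√T) = (ln(226.41/225.67) + (0.0476+0.2796²/2)·1.0991) / 0.293127 = (0.003274 + 0.095279) / 0.293127 = 0.336211
d₂ = d₁ − σ√T = 0.336211 − 0.293127 = 0.043084
e^{−rT} = e^{−0.0476·1.0991} = 0.949028
N(−d₁) = 0.368356,  N(−d₂) = 0.482817
Put price V = K·e^{−rT}·N(−d₂) − S·N(−d₁) = 103.403545 − 83.399420 = 20.004125
φ(d₁) = (1/√(2π))·e^{−d₁²/2} = 0.377020
Γ = φ(d₁) / (S·σ·√T) = 0.005681

price = 20.004125
Γ = 0.005681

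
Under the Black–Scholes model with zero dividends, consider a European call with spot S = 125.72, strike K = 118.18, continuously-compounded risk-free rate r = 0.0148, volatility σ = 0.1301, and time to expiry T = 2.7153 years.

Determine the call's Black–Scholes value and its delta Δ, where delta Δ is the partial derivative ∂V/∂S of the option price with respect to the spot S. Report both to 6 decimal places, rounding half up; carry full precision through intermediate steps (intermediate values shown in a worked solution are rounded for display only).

σ√T = 0.1301·√2.7153 = 0.214381
d₁ = (ln(S/K) + (r+σ²/2)T) / (σ√T) = (ln(125.72/118.18) + (0.0148+0.1301²/2)·2.7153) / 0.214381 = (0.061848 + 0.063166) / 0.214381 = 0.583141
d₂ = d₁ − σ√T = 0.583141 − 0.214381 = 0.368760
e^{−rT} = e^{−0.0148·2.7153} = 0.960610
N(d₁) = 0.720101,  N(d₂) = 0.643847
Call price V = S·N(d₁) − K·e^{−rT}·N(d₂) = 90.531081 − 73.092658 = 17.438422
Δ = N(d₁) = 0.720101

price = 17.438422
Δ = 0.720101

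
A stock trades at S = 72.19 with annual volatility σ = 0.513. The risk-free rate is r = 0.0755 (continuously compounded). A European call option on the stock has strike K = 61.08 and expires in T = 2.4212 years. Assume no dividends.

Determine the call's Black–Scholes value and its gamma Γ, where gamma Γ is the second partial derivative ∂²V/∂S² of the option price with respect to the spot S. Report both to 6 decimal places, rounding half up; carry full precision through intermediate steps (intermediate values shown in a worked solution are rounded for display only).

σ√T = 0.513·√2.4212 = 0.798239
d₁ = (ln(S/K) + (r+σ²/2)T) / (σ√T) = (ln(72.19/61.08) + (0.0755+0.513²/2)·2.4212) / 0.798239 = (0.167117 + 0.501393) / 0.798239 = 0.837482
d₂ = d₁ − σ√T = 0.837482 − 0.798239 = 0.039243
e^{−rT} = e^{−0.0755·2.4212} = 0.832934
N(d₁) = 0.798839,  N(d₂) = 0.515652
Call price V = S·N(d₁) − K·e^{−rT}·N(d₂) = 57.668189 − 26.234100 = 31.434089
φ(d₁) = (1/√(2π))·e^{−d₁²/2} = 0.280937
Γ = φ(d₁) / (S·σ·√T) = 0.004875

price = 31.434089
Γ = 0.004875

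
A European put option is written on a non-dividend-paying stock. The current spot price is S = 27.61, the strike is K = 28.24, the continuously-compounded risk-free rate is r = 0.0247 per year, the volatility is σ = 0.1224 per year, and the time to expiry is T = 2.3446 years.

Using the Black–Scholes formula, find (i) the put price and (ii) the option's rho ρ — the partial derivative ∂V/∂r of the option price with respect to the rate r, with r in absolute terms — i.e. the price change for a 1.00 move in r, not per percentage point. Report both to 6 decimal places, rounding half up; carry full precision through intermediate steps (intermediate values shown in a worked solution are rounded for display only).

σ√T = 0.1224·√2.3446 = 0.187420
d₁ = (ln(S/K) + (r+σ²/2)T) / (σ√T) = (ln(27.61/28.24) + (0.0247+0.1224²/2)·2.3446) / 0.187420 = (-0.022561 + 0.075475) / 0.187420 = 0.282325
d₂ = d₁ − σ√T = 0.282325 − 0.187420 = 0.094905
e^{−rT} = e^{−0.0247·2.3446} = 0.943733
N(−d₁) = 0.388847,  N(−d₂) = 0.462195
Put price V = K·e^{−rT}·N(−d₂) − S·N(−d₁) = 12.317975 − 10.736069 = 1.581906
ρ = −K·T·e^{−rT}·N(−d₂) = -28.880724

price = 1.581906
ρ = -28.880724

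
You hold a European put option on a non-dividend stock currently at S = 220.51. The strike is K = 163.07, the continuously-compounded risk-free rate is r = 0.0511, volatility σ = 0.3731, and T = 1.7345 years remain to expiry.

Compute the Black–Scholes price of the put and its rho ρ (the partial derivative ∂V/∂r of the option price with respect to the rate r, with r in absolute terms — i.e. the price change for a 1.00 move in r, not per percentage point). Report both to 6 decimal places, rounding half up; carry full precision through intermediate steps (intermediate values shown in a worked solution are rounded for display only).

σ√T = 0.3731·√1.7345 = 0.491374
d₁ = (ln(S/K) + (r+σ²/2)T) / (σ√T) = (ln(220.51/163.07) + (0.0511+0.3731²/2)·1.7345) / 0.491374 = (0.301763 + 0.209357) / 0.491374 = 1.040186
d₂ = d₁ − σ√T = 1.040186 − 0.491374 = 0.548812
e^{−rT} = e^{−0.0511·1.7345} = 0.915181
N(−d₁) = 0.149127,  N(−d₂) = 0.291567
Put price V = K·e^{−rT}·N(−d₂) − S·N(−d₁) = 43.513095 − 32.883924 = 10.629171
ρ = −K·T·e^{−rT}·N(−d₂) = -75.473463

price = 10.629171
ρ = -75.473463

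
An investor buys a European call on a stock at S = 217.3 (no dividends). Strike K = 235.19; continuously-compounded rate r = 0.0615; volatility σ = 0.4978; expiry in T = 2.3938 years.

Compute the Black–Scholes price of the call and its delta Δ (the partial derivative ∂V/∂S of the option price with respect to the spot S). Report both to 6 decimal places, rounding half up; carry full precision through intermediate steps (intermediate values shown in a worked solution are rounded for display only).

price = 70.396358
Δ = 0.682079

σ√T = 0.4978·√2.3938 = 0.770192
d₁ = (ln(S/K) + (r+σ²/2)T) / (σ√T) = (ln(217.3/235.19) + (0.0615+0.4978²/2)·2.3938) / 0.770192 = (-0.079115 + 0.443816) / 0.770192 = 0.473520
d₂ = d₁ − σ√T = 0.473520 − 0.770192 = -0.296671
e^{−rT} = e^{−0.0615·2.3938} = 0.863105
N(d₁) = 0.682079,  N(d₂) = 0.383359
Call price V = S·N(d₁) − K·e^{−rT}·N(d₂) = 148.215775 − 77.819417 = 70.396358
Δ = N(d₁) = 0.682079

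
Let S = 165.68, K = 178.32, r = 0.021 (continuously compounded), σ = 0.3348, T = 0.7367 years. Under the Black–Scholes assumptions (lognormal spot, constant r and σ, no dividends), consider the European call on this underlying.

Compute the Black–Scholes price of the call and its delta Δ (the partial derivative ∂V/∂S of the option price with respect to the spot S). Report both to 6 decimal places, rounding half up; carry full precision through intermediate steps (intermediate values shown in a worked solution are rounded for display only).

σ√T = 0.3348·√0.7367 = 0.287363
d₁ = (ln(S/K) + (r+σ²/2)T) / (σ√T) = (ln(165.68/178.32) + (0.021+0.3348²/2)·0.7367) / 0.287363 = (-0.073521 + 0.056759) / 0.287363 = -0.058331
d₂ = d₁ − σ√T = -0.058331 − 0.287363 = -0.345694
e^{−rT} = e^{−0.021·0.7367} = 0.984648
N(d₁) = 0.476743,  N(d₂) = 0.364787
Call price V = S·N(d₁) − K·e^{−rT}·N(d₂) = 78.986725 − 64.050130 = 14.936596
Δ = N(d₁) = 0.476743

price = 14.936596
Δ = 0.476743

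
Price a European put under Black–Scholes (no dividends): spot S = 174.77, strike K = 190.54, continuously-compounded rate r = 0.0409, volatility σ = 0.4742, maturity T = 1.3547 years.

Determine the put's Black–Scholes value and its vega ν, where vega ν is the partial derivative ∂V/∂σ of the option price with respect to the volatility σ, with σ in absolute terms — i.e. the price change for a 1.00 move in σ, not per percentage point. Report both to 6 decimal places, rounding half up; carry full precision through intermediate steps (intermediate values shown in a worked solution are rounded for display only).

σ√T = 0.4742·√1.3547 = 0.551929
d₁ = (ln(S/K) + (r+σ²/2)T) / (σ√T) = (ln(174.77/190.54) + (0.0409+0.4742²/2)·1.3547) / 0.551929 = (-0.086391 + 0.207720) / 0.551929 = 0.219827
d₂ = d₁ − σ√T = 0.219827 − 0.551929 = -0.332102
e^{−rT} = e^{−0.0409·1.3547} = 0.946100
N(−d₁) = 0.413003,  N(−d₂) = 0.630094
Put price V = K·e^{−rT}·N(−d₂) − S·N(−d₁) = 113.586950 − 72.180552 = 41.406398
φ(d₁) = (1/√(2π))·e^{−d₁²/2} = 0.389419
ν = S·φ(d₁)·√T = 79.214585

price = 41.406398
ν = 79.214585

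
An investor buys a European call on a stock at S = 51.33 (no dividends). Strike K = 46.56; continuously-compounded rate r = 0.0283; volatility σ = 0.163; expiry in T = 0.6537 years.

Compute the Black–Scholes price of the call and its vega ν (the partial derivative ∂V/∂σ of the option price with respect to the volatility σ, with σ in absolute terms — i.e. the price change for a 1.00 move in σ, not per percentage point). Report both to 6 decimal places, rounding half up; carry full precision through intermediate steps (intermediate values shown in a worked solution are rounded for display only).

price = 6.286936
ν = 10.580343

σ√T = 0.163·√0.6537 = 0.131788
d₁ = (ln(S/K) + (r+σ²/2)T) / (σ√T) = (ln(51.33/46.56) + (0.0283+0.163²/2)·0.6537) / 0.131788 = (0.097534 + 0.027184) / 0.131788 = 0.946346
d₂ = d₁ − σ√T = 0.946346 − 0.131788 = 0.814558
e^{−rT} = e^{−0.0283·0.6537} = 0.981670
N(d₁) = 0.828014,  N(d₂) = 0.792337
Call price V = S·N(d₁) − K·e^{−rT}·N(d₂) = 42.501958 − 36.215022 = 6.286936
φ(d₁) = (1/√(2π))·e^{−d₁²/2} = 0.254941
ν = S·φ(d₁)·√T = 10.580343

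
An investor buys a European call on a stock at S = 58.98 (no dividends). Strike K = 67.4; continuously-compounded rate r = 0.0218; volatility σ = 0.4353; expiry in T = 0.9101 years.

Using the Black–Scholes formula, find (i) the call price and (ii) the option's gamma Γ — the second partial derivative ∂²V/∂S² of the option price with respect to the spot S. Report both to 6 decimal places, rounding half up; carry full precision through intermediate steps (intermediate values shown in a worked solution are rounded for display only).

price = 7.113583
Γ = 0.016253

σ√T = 0.4353·√0.9101 = 0.415273
d₁ = (ln(S/K) + (r+σ²/2)T) / (σ√T) = (ln(58.98/67.4) + (0.0218+0.4353²/2)·0.9101) / 0.415273 = (-0.133447 + 0.106066) / 0.415273 = -0.065935
d₂ = d₁ − σ√T = -0.065935 − 0.415273 = -0.481207
e^{−rT} = e^{−0.0218·0.9101} = 0.980355
N(d₁) = 0.473715,  N(d₂) = 0.315185
Call price V = S·N(d₁) − K·e^{−rT}·N(d₂) = 27.939710 − 20.826127 = 7.113583
φ(d₁) = (1/√(2π))·e^{−d₁²/2} = 0.398076
Γ = φ(d₁) / (S·σ·√T) = 0.016253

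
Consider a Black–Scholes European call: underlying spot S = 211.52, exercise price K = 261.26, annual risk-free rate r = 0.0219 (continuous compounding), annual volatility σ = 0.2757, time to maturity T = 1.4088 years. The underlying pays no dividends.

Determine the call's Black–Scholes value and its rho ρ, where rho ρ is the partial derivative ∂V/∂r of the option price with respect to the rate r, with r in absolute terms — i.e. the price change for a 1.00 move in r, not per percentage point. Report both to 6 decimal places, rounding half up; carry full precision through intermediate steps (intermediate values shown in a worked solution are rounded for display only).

σ√T = 0.2757·√1.4088 = 0.327236
d₁ = (ln(S/K) + (r+σ²/2)T) / (σ√T) = (ln(211.52/261.26) + (0.0219+0.2757²/2)·1.4088) / 0.327236 = (-0.211197 + 0.084395) / 0.327236 = -0.387494
d₂ = d₁ − σ√T = -0.387494 − 0.327236 = -0.714730
e^{−rT} = e^{−0.0219·1.4088} = 0.969618
N(d₁) = 0.349195,  N(d₂) = 0.237388
Call price V = S·N(d₁) − K·e^{−rT}·N(d₂) = 73.861801 − 60.135705 = 13.726096
ρ = K·T·e^{−rT}·N(d₂) = 84.719181

price = 13.726096
ρ = 84.719181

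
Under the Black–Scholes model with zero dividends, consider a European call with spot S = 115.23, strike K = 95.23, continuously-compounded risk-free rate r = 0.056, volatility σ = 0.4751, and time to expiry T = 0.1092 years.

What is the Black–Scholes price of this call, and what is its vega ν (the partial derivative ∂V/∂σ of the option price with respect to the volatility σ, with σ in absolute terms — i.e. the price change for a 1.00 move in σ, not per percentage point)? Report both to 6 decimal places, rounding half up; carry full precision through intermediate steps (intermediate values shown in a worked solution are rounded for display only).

price = 21.402742
ν = 6.258859

σ√T = 0.4751·√0.1092 = 0.156999
d₁ = (ln(S/K) + (r+σ²/2)T) / (σ√T) = (ln(115.23/95.23) + (0.056+0.4751²/2)·0.1092) / 0.156999 = (0.190635 + 0.018440) / 0.156999 = 1.331696
d₂ = d₁ − σ√T = 1.331696 − 0.156999 = 1.174697
e^{−rT} = e^{−0.056·0.1092} = 0.993903
N(d₁) = 0.908520,  N(d₂) = 0.879942
Call price V = S·N(d₁) − K·e^{−rT}·N(d₂) = 104.688747 − 83.286004 = 21.402742
φ(d₁) = (1/√(2π))·e^{−d₁²/2} = 0.164368
ν = S·φ(d₁)·√T = 6.258859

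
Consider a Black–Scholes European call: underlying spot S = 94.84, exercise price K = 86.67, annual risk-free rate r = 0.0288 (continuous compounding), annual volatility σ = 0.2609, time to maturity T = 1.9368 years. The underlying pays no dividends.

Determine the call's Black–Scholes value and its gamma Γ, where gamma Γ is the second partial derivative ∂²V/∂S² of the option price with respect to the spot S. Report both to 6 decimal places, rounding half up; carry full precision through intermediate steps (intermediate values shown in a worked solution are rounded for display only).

σ√T = 0.2609·√1.9368 = 0.363092
d₁ = (ln(S/K) + (r+σ²/2)T) / (σ√T) = (ln(94.84/86.67) + (0.0288+0.2609²/2)·1.9368) / 0.363092 = (0.090083 + 0.121698) / 0.363092 = 0.583272
d₂ = d₁ − σ√T = 0.583272 − 0.363092 = 0.220180
e^{−rT} = e^{−0.0288·1.9368} = 0.945747
N(d₁) = 0.720145,  N(d₂) = 0.587134
Call price V = S·N(d₁) − K·e^{−rT}·N(d₂) = 68.298528 − 48.126187 = 20.172341
φ(d₁) = (1/√(2π))·e^{−d₁²/2} = 0.336539
Γ = φ(d₁) / (S·σ·√T) = 0.009773

price = 20.172341
Γ = 0.009773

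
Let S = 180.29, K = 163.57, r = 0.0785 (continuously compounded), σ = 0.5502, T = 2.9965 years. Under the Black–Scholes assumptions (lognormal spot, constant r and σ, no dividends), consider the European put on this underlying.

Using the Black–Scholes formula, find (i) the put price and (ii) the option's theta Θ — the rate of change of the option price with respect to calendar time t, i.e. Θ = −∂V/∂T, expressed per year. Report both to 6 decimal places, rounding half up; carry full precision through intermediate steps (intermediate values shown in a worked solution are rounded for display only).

σ√T = 0.5502·√2.9965 = 0.952418
d₁ = (ln(S/K) + (r+σ²/2)T) / (σ√T) = (ln(180.29/163.57) + (0.0785+0.5502²/2)·2.9965) / 0.952418 = (0.097326 + 0.688776) / 0.952418 = 0.825374
d₂ = d₁ − σ√T = 0.825374 − 0.952418 = -0.127044
e^{−rT} = e^{−0.0785·2.9965} = 0.790393
N(−d₁) = 0.204580,  N(−d₂) = 0.550547
Put price V = K·e^{−rT}·N(−d₂) − S·N(−d₁) = 71.177269 − 36.883670 = 34.293599
φ(d₁) = (1/√(2π))·e^{−d₁²/2} = 0.283779
Θ = −S·φ(d₁)·σ/(2√T) + r·K·e^{−rT}·N(−d₂) = −8.130838 + 5.587416 = -2.543423

price = 34.293599
Θ = -2.543423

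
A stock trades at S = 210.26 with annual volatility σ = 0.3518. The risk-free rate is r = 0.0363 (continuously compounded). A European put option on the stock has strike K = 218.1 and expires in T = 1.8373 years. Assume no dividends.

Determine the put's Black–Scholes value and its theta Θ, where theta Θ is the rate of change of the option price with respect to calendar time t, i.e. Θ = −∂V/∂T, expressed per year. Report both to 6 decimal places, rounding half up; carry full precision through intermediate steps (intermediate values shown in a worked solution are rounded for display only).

price = 35.996835
Θ = -6.183086

σ√T = 0.3518·√1.8373 = 0.476854
d₁ = (ln(S/K) + (r+σ²/2)T) / (σ√T) = (ln(210.26/218.1) + (0.0363+0.3518²/2)·1.8373) / 0.476854 = (-0.036609 + 0.180389) / 0.476854 = 0.301518
d₂ = d₁ − σ√T = 0.301518 − 0.476854 = -0.175336
e^{−rT} = e^{−0.0363·1.8373} = 0.935481
N(−d₁) = 0.381510,  N(−d₂) = 0.569592
Put price V = K·e^{−rT}·N(−d₂) − S·N(−d₁) = 116.213067 − 80.216232 = 35.996835
φ(d₁) = (1/√(2π))·e^{−d₁²/2} = 0.381214
Θ = −S·φ(d₁)·σ/(2√T) + r·K·e^{−rT}·N(−d₂) = −10.401620 + 4.218534 = -6.183086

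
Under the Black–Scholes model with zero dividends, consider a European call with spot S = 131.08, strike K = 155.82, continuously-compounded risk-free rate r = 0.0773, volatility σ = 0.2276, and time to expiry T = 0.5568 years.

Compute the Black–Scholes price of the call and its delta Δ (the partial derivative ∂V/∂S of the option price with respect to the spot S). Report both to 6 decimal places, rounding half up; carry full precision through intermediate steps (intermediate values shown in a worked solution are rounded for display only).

σ√T = 0.2276·√0.5568 = 0.169833
d₁ = (ln(S/K) + (r+σ²/2)T) / (σ√T) = (ln(131.08/155.82) + (0.0773+0.2276²/2)·0.5568) / 0.169833 = (-0.172894 + 0.057462) / 0.169833 = -0.679676
d₂ = d₁ − σ√T = -0.679676 − 0.169833 = -0.849509
e^{−rT} = e^{−0.0773·0.5568} = 0.957872
N(d₁) = 0.248355,  N(d₂) = 0.197799
Call price V = S·N(d₁) − K·e^{−rT}·N(d₂) = 32.554334 − 29.522623 = 3.031711
Δ = N(d₁) = 0.248355

price = 3.031711
Δ = 0.248355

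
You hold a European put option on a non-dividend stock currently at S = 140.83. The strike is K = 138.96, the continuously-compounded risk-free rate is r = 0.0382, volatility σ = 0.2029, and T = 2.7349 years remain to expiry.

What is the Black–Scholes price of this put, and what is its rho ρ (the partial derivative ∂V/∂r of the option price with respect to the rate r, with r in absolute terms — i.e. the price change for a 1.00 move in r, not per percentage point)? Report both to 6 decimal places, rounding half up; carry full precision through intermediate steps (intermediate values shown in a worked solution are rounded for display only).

price = 10.963601
ρ = -146.260328

σ√T = 0.2029·√2.7349 = 0.335547
d₁ = (ln(S/K) + (r+σ²/2)T) / (σ√T) = (ln(140.83/138.96) + (0.0382+0.2029²/2)·2.7349) / 0.335547 = (0.013367 + 0.160769) / 0.335547 = 0.518963
d₂ = d₁ − σ√T = 0.518963 − 0.335547 = 0.183417
e^{−rT} = e^{−0.0382·2.7349} = 0.900799
N(−d₁) = 0.301893,  N(−d₂) = 0.427236
Put price V = K·e^{−rT}·N(−d₂) − S·N(−d₁) = 53.479223 − 42.515623 = 10.963601
ρ = −K·T·e^{−rT}·N(−d₂) = -146.260328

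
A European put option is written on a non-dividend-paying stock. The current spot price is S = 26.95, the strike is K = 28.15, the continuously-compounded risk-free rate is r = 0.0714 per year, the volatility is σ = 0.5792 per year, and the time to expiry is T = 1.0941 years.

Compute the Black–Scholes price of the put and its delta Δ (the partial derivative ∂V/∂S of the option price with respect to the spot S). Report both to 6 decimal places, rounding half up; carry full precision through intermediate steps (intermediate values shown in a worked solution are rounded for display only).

price = 5.858737
Δ = -0.359440

σ√T = 0.5792·√1.0941 = 0.605839
d₁ = (ln(S/K) + (r+σ²/2)T) / (σ√T) = (ln(26.95/28.15) + (0.0714+0.5792²/2)·1.0941) / 0.605839 = (-0.043564 + 0.261639) / 0.605839 = 0.359955
d₂ = d₁ − σ√T = 0.359955 − 0.605839 = -0.245883
e^{−rT} = e^{−0.0714·1.0941} = 0.924855
N(−d₁) = 0.359440,  N(−d₂) = 0.597114
Put price V = K·e^{−rT}·N(−d₂) − S·N(−d₁) = 15.545651 − 9.686914 = 5.858737
Δ = −N(−d₁) = -0.359440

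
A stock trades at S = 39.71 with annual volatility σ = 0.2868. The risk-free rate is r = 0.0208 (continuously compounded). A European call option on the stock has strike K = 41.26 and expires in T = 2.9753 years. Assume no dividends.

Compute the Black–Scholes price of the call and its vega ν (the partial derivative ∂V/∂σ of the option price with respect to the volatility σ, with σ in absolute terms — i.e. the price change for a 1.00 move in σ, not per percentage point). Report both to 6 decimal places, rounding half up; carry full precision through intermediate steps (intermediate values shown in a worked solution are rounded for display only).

σ√T = 0.2868·√2.9753 = 0.494703
d₁ = (ln(S/K) + (r+σ²/2)T) / (σ√T) = (ln(39.71/41.26) + (0.0208+0.2868²/2)·2.9753) / 0.494703 = (-0.038290 + 0.184252) / 0.494703 = 0.295048
d₂ = d₁ − σ√T = 0.295048 − 0.494703 = -0.199655
e^{−rT} = e^{−0.0208·2.9753} = 0.939990
N(d₁) = 0.616022,  N(d₂) = 0.420875
Call price V = S·N(d₁) − K·e^{−rT}·N(d₂) = 24.462215 − 16.323221 = 8.138994
φ(d₁) = (1/√(2π))·e^{−d₁²/2} = 0.381950
ν = S·φ(d₁)·√T = 26.162058

price = 8.138994
ν = 26.162058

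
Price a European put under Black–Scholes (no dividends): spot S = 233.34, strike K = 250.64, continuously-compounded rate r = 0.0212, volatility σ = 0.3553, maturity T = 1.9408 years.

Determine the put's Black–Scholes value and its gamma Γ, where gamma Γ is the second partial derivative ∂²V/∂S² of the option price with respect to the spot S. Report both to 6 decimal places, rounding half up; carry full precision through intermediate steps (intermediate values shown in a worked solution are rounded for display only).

σ√T = 0.3553·√1.9408 = 0.494978
d₁ = (ln(S/K) + (r+σ²/2)T) / (σ√T) = (ln(233.34/250.64) + (0.0212+0.3553²/2)·1.9408) / 0.494978 = (-0.071521 + 0.163646) / 0.494978 = 0.186120
d₂ = d₁ − σ√T = 0.186120 − 0.494978 = -0.308857
e^{−rT} = e^{−0.0212·1.9408} = 0.959690
N(−d₁) = 0.426175,  N(−d₂) = 0.621285
Put price V = K·e^{−rT}·N(−d₂) − S·N(−d₁) = 149.441844 − 99.443727 = 49.998117
φ(d₁) = (1/√(2π))·e^{−d₁²/2} = 0.392092
Γ = φ(d₁) / (S·σ·√T) = 0.003395

price = 49.998117
Γ = 0.003395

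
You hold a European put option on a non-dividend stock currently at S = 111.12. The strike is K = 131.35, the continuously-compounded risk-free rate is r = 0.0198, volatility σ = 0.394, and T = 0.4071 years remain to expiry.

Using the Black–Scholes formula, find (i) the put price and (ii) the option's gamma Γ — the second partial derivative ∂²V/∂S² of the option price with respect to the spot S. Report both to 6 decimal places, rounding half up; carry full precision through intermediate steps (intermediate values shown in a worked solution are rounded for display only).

σ√T = 0.394·√0.4071 = 0.251389
d₁ = (ln(S/K) + (r+σ²/2)T) / (σ√T) = (ln(111.12/131.35) + (0.0198+0.394²/2)·0.4071) / 0.251389 = (-0.167255 + 0.039659) / 0.251389 = -0.507563
d₂ = d₁ − σ√T = -0.507563 − 0.251389 = -0.758952
e^{−rT} = e^{−0.0198·0.4071} = 0.991972
N(−d₁) = 0.694120,  N(−d₂) = 0.776060
Put price V = K·e^{−rT}·N(−d₂) − S·N(−d₁) = 101.117060 − 77.130630 = 23.986430
φ(d₁) = (1/√(2π))·e^{−d₁²/2} = 0.350726
Γ = φ(d₁) / (S·σ·√T) = 0.012555

price = 23.986430
Γ = 0.012555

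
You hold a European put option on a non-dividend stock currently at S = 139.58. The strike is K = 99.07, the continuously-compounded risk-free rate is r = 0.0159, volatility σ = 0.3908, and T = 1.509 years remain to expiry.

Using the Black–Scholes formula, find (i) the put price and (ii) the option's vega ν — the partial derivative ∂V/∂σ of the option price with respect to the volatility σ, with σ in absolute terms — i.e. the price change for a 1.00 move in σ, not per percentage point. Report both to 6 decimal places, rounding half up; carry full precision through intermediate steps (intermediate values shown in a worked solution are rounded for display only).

price = 7.021739
ν = 41.318434

σ√T = 0.3908·√1.509 = 0.480064
d₁ = (ln(S/K) + (r+σ²/2)T) / (σ√T) = (ln(139.58/99.07) + (0.0159+0.3908²/2)·1.509) / 0.480064 = (0.342811 + 0.139224) / 0.480064 = 1.004106
d₂ = d₁ − σ√T = 1.004106 − 0.480064 = 0.524042
e^{−rT} = e^{−0.0159·1.509} = 0.976292
N(−d₁) = 0.157664,  N(−d₂) = 0.300125
Put price V = K·e^{−rT}·N(−d₂) − S·N(−d₁) = 29.028454 − 22.006715 = 7.021739
φ(d₁) = (1/√(2π))·e^{−d₁²/2} = 0.240977
ν = S·φ(d₁)·√T = 41.318434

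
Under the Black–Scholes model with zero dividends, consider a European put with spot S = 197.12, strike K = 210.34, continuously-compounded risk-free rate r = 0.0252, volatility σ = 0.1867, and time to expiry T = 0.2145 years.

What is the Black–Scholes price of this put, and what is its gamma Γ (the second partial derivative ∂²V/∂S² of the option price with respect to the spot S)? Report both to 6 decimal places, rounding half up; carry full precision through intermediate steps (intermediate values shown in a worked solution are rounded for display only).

price = 14.644172
Γ = 0.019011

σ√T = 0.1867·√0.2145 = 0.086469
d₁ = (ln(S/K) + (r+σ²/2)T) / (σ√T) = (ln(197.12/210.34) + (0.0252+0.1867²/2)·0.2145) / 0.086469 = (-0.064913 + 0.009144) / 0.086469 = -0.644961
d₂ = d₁ − σ√T = -0.644961 − 0.086469 = -0.731429
e^{−rT} = e^{−0.0252·0.2145} = 0.994609
N(−d₁) = 0.740524,  N(−d₂) = 0.767741
Put price V = K·e^{−rT}·N(−d₂) − S·N(−d₁) = 160.616197 − 145.972025 = 14.644172
φ(d₁) = (1/√(2π))·e^{−d₁²/2} = 0.324028
Γ = φ(d₁) / (S·σ·√T) = 0.019011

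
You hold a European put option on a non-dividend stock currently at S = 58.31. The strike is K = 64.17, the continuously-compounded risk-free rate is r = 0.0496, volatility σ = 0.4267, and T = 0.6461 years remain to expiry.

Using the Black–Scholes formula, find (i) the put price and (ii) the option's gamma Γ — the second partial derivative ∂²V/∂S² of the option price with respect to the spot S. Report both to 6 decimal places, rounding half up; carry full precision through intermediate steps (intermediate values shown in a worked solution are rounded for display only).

price = 10.258567
Γ = 0.019946

σ√T = 0.4267·√0.6461 = 0.342983
d₁ = (ln(S/K) + (r+σ²/2)T) / (σ√T) = (ln(58.31/64.17) + (0.0496+0.4267²/2)·0.6461) / 0.342983 = (-0.095762 + 0.090865) / 0.342983 = -0.014278
d₂ = d₁ − σ√T = -0.014278 − 0.342983 = -0.357261
e^{−rT} = e^{−0.0496·0.6461} = 0.968461
N(−d₁) = 0.505696,  N(−d₂) = 0.639552
Put price V = K·e^{−rT}·N(−d₂) − S·N(−d₁) = 39.745688 − 29.487121 = 10.258567
φ(d₁) = (1/√(2π))·e^{−d₁²/2} = 0.398902
Γ = φ(d₁) / (S·σ·√T) = 0.019946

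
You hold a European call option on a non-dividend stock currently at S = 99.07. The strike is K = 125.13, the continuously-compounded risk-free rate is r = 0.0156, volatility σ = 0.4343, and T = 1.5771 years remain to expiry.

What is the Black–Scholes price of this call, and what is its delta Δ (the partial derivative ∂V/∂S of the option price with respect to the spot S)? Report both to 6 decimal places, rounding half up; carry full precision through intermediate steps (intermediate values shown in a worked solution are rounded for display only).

σ√T = 0.4343·√1.5771 = 0.545405
d₁ = (ln(S/K) + (r+σ²/2)T) / (σ√T) = (ln(99.07/125.13) + (0.0156+0.4343²/2)·1.5771) / 0.545405 = (-0.233527 + 0.173336) / 0.545405 = -0.110359
d₂ = d₁ − σ√T = -0.110359 − 0.545405 = -0.655764
e^{−rT} = e^{−0.0156·1.5771} = 0.975697
N(d₁) = 0.456062,  N(d₂) = 0.255988
Call price V = S·N(d₁) − K·e^{−rT}·N(d₂) = 45.182107 − 31.253318 = 13.928789
Δ = N(d₁) = 0.456062

price = 13.928789
Δ = 0.456062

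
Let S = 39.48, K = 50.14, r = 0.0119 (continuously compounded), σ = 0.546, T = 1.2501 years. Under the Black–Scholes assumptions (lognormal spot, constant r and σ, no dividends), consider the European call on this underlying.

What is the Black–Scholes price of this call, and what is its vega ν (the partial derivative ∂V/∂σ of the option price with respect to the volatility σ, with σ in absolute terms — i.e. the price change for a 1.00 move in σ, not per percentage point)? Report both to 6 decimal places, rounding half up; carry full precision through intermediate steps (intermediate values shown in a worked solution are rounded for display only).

σ√T = 0.546·√1.2501 = 0.610471
d₁ = (ln(S/K) + (r+σ²/2)T) / (σ√T) = (ln(39.48/50.14) + (0.0119+0.546²/2)·1.2501) / 0.610471 = (-0.239025 + 0.201214) / 0.610471 = -0.061938
d₂ = d₁ − σ√T = -0.061938 − 0.610471 = -0.672409
e^{−rT} = e^{−0.0119·1.2501} = 0.985234
N(d₁) = 0.475306,  N(d₂) = 0.250662
Call price V = S·N(d₁) − K·e^{−rT}·N(d₂) = 18.765087 − 12.382596 = 6.382491
φ(d₁) = (1/√(2π))·e^{−d₁²/2} = 0.398178
ν = S·φ(d₁)·√T = 17.576263

price = 6.382491
ν = 17.576263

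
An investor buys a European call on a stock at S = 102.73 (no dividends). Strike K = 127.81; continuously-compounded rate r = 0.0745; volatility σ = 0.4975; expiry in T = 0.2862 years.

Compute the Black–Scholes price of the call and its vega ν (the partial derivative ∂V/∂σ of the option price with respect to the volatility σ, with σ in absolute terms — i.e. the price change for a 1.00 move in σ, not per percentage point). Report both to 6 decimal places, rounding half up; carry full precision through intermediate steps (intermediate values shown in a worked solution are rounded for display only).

price = 4.001852
ν = 18.230091

σ√T = 0.4975·√0.2862 = 0.266151
d₁ = (ln(S/K) + (r+σ²/2)T) / (σ√T) = (ln(102.73/127.81) + (0.0745+0.4975²/2)·0.2862) / 0.266151 = (-0.218441 + 0.056740) / 0.266151 = -0.607552
d₂ = d₁ − σ√T = -0.607552 − 0.266151 = -0.873703
e^{−rT} = e^{−0.0745·0.2862} = 0.978904
N(d₁) = 0.271742,  N(d₂) = 0.191140
Call price V = S·N(d₁) − K·e^{−rT}·N(d₂) = 27.916081 − 23.914230 = 4.001852
φ(d₁) = (1/√(2π))·e^{−d₁²/2} = 0.331709
ν = S·φ(d₁)·√T = 18.230091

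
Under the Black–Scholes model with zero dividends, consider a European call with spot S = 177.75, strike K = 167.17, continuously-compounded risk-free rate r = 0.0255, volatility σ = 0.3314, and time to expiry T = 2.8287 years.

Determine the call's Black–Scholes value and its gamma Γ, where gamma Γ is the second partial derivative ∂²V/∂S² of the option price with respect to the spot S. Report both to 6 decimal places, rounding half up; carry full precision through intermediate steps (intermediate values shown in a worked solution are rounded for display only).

price = 48.703068
Γ = 0.003521

σ√T = 0.3314·√2.8287 = 0.557373
d₁ = (ln(S/K) + (r+σ²/2)T) / (σ√T) = (ln(177.75/167.17) + (0.0255+0.3314²/2)·2.8287) / 0.557373 = (0.061367 + 0.227464) / 0.557373 = 0.518201
d₂ = d₁ − σ√T = 0.518201 − 0.557373 = -0.039172
e^{−rT} = e^{−0.0255·2.8287} = 0.930408
N(d₁) = 0.697841,  N(d₂) = 0.484376
Call price V = S·N(d₁) − K·e^{−rT}·N(d₂) = 124.041206 − 75.338138 = 48.703068
φ(d₁) = (1/√(2π))·e^{−d₁²/2} = 0.348818
Γ = φ(d₁) / (S·σ·√T) = 0.003521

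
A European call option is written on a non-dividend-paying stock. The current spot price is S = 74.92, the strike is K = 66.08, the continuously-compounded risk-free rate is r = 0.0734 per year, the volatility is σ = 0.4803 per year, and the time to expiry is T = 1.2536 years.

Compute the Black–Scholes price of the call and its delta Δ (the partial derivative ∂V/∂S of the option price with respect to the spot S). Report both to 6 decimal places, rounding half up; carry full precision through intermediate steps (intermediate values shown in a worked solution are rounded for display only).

σ√T = 0.4803·√1.2536 = 0.537764
d₁ = (ln(S/K) + (r+σ²/2)T) / (σ√T) = (ln(74.92/66.08) + (0.0734+0.4803²/2)·1.2536) / 0.537764 = (0.125555 + 0.236610) / 0.537764 = 0.673463
d₂ = d₁ − σ√T = 0.673463 − 0.537764 = 0.135698
e^{−rT} = e^{−0.0734·1.2536} = 0.912092
N(d₁) = 0.749674,  N(d₂) = 0.553970
Call price V = S·N(d₁) − K·e^{−rT}·N(d₂) = 56.165539 − 33.388359 = 22.777181
Δ = N(d₁) = 0.749674

price = 22.777181
Δ = 0.749674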